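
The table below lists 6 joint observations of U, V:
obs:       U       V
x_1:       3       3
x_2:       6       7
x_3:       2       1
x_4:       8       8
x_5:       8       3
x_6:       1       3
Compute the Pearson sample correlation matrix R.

Step 1 — column means:
  mean(U) = (3 + 6 + 2 + 8 + 8 + 1) / 6 = 28/6 = 4.6667
  mean(V) = (3 + 7 + 1 + 8 + 3 + 3) / 6 = 25/6 = 4.1667

Step 2 — sample variances and covariances s[i,j] = (1/(n-1)) · Σ_k (x_{k,i} - mean_i) · (x_{k,j} - mean_j), with n-1 = 5:
  s[U,U] = ((-1.6667)·(-1.6667) + (1.3333)·(1.3333) + (-2.6667)·(-2.6667) + (3.3333)·(3.3333) + (3.3333)·(3.3333) + (-3.6667)·(-3.6667)) / 5 = 47.3333/5 = 9.4667
  s[U,V] = ((-1.6667)·(-1.1667) + (1.3333)·(2.8333) + (-2.6667)·(-3.1667) + (3.3333)·(3.8333) + (3.3333)·(-1.1667) + (-3.6667)·(-1.1667)) / 5 = 27.3333/5 = 5.4667
  s[V,V] = ((-1.1667)·(-1.1667) + (2.8333)·(2.8333) + (-3.1667)·(-3.1667) + (3.8333)·(3.8333) + (-1.1667)·(-1.1667) + (-1.1667)·(-1.1667)) / 5 = 36.8333/5 = 7.3667
  Sample standard deviations s_i = √(s[i,i]):
  s(U) = √(9.4667) = 3.0768
  s(V) = √(7.3667) = 2.7142

Step 3 — r_{ij} = s_{ij} / (s_i · s_j):
  r[U,U] = 1 (diagonal).
  r[U,V] = 5.4667 / (3.0768 · 2.7142) = 5.4667 / 8.3509 = 0.6546
  r[V,V] = 1 (diagonal).

R is symmetric with unit diagonal. Assembling:

R = [[1, 0.6546],
 [0.6546, 1]]


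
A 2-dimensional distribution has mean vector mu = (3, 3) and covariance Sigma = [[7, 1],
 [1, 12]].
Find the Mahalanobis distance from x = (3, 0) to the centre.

Step 1 — centre the observation: (x - mu) = (0, -3).

Step 2 — invert Sigma. det(Sigma) = 7·12 - (1)² = 83.
  Sigma^{-1} = (1/det) · [[d, -b], [-b, a]] = [[0.1446, -0.012],
 [-0.012, 0.0843]].

Step 3 — form the quadratic (x - mu)^T · Sigma^{-1} · (x - mu):
  Sigma^{-1} · (x - mu) = (0.0361, -0.253).
  (x - mu)^T · [Sigma^{-1} · (x - mu)] = (0)·(0.0361) + (-3)·(-0.253) = 0.759.

Step 4 — take square root: d = √(0.759) ≈ 0.8712.

d(x, mu) = √(0.759) ≈ 0.8712


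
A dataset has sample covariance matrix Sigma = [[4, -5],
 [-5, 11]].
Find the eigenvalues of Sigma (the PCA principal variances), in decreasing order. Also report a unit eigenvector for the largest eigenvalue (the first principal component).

Step 1 — characteristic polynomial of 2×2 Sigma:
  det(Sigma - λI) = λ² - trace · λ + det = 0.
  trace = 4 + 11 = 15, det = 4·11 - (-5)² = 19.
Step 2 — discriminant:
  Δ = trace² - 4·det = 225 - 76 = 149.
Step 3 — eigenvalues:
  λ = (trace ± √Δ)/2 = (15 ± 12.2066)/2,
  λ_1 = 13.6033,  λ_2 = 1.3967.

Step 4 — unit eigenvector for λ_1: solve (Sigma - λ_1 I)v = 0. First row:
  (4 - 13.6033)·v_x + (-5)·v_y = 0, i.e. (-9.6033)·v_x + (-5)·v_y = 0,
  so v ∝ (b, λ_1 - a) = (-5, 9.6033); multiply by -1 so the first entry is positive: u = (5, -9.6033).
  ||u|| = √((5)² + (-9.6033)²) = √(117.2229) ≈ 10.827,
  v_1 = u/||u|| ≈ (0.4618, -0.887) (||v_1|| = 1).

λ_1 = 13.6033,  λ_2 = 1.3967;  v_1 ≈ (0.4618, -0.887)


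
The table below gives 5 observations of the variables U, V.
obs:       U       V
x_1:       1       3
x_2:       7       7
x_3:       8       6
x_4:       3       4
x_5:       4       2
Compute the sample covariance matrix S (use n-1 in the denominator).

Step 1 — column means:
  mean(U) = (1 + 7 + 8 + 3 + 4) / 5 = 23/5 = 4.6
  mean(V) = (3 + 7 + 6 + 4 + 2) / 5 = 22/5 = 4.4

Step 2 — sample covariance S[i,j] = (1/(n-1)) · Σ_k (x_{k,i} - mean_i) · (x_{k,j} - mean_j), with n-1 = 4.
  S[U,U] = ((-3.6)·(-3.6) + (2.4)·(2.4) + (3.4)·(3.4) + (-1.6)·(-1.6) + (-0.6)·(-0.6)) / 4 = 33.2/4 = 8.3
  S[U,V] = ((-3.6)·(-1.4) + (2.4)·(2.6) + (3.4)·(1.6) + (-1.6)·(-0.4) + (-0.6)·(-2.4)) / 4 = 18.8/4 = 4.7
  S[V,V] = ((-1.4)·(-1.4) + (2.6)·(2.6) + (1.6)·(1.6) + (-0.4)·(-0.4) + (-2.4)·(-2.4)) / 4 = 17.2/4 = 4.3

S is symmetric (S[j,i] = S[i,j]). Assembling:

S = [[8.3, 4.7],
 [4.7, 4.3]]


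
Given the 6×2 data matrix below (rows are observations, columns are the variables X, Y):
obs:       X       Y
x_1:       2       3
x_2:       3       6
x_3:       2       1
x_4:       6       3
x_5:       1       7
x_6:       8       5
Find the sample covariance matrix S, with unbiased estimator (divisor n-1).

Step 1 — column means:
  mean(X) = (2 + 3 + 2 + 6 + 1 + 8) / 6 = 22/6 = 3.6667
  mean(Y) = (3 + 6 + 1 + 3 + 7 + 5) / 6 = 25/6 = 4.1667

Step 2 — sample covariance S[i,j] = (1/(n-1)) · Σ_k (x_{k,i} - mean_i) · (x_{k,j} - mean_j), with n-1 = 5.
  S[X,X] = ((-1.6667)·(-1.6667) + (-0.6667)·(-0.6667) + (-1.6667)·(-1.6667) + (2.3333)·(2.3333) + (-2.6667)·(-2.6667) + (4.3333)·(4.3333)) / 5 = 37.3333/5 = 7.4667
  S[X,Y] = ((-1.6667)·(-1.1667) + (-0.6667)·(1.8333) + (-1.6667)·(-3.1667) + (2.3333)·(-1.1667) + (-2.6667)·(2.8333) + (4.3333)·(0.8333)) / 5 = -0.6667/5 = -0.1333
  S[Y,Y] = ((-1.1667)·(-1.1667) + (1.8333)·(1.8333) + (-3.1667)·(-3.1667) + (-1.1667)·(-1.1667) + (2.8333)·(2.8333) + (0.8333)·(0.8333)) / 5 = 24.8333/5 = 4.9667

S is symmetric (S[j,i] = S[i,j]). Assembling:

S = [[7.4667, -0.1333],
 [-0.1333, 4.9667]]


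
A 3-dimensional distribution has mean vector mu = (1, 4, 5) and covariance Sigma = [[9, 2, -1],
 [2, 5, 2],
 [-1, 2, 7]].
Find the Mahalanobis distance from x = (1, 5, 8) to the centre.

Step 1 — centre the observation: (x - mu) = (0, 1, 3).

Step 2 — invert Sigma (cofactor / det for 3×3, or solve directly):
  Sigma^{-1} = [[0.1303, -0.0672, 0.0378],
 [-0.0672, 0.2605, -0.084],
 [0.0378, -0.084, 0.1723]].

Step 3 — form the quadratic (x - mu)^T · Sigma^{-1} · (x - mu):
  Sigma^{-1} · (x - mu) = (0.0462, 0.0084, 0.4328).
  (x - mu)^T · [Sigma^{-1} · (x - mu)] = (0)·(0.0462) + (1)·(0.0084) + (3)·(0.4328) = 1.3067.

Step 4 — take square root: d = √(1.3067) ≈ 1.1431.

d(x, mu) = √(1.3067) ≈ 1.1431


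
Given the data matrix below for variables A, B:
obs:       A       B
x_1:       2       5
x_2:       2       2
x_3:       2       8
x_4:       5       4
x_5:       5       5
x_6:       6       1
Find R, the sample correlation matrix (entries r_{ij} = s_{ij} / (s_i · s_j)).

Step 1 — column means:
  mean(A) = (2 + 2 + 2 + 5 + 5 + 6) / 6 = 22/6 = 3.6667
  mean(B) = (5 + 2 + 8 + 4 + 5 + 1) / 6 = 25/6 = 4.1667

Step 2 — sample variances and covariances s[i,j] = (1/(n-1)) · Σ_k (x_{k,i} - mean_i) · (x_{k,j} - mean_j), with n-1 = 5:
  s[A,A] = ((-1.6667)·(-1.6667) + (-1.6667)·(-1.6667) + (-1.6667)·(-1.6667) + (1.3333)·(1.3333) + (1.3333)·(1.3333) + (2.3333)·(2.3333)) / 5 = 17.3333/5 = 3.4667
  s[A,B] = ((-1.6667)·(0.8333) + (-1.6667)·(-2.1667) + (-1.6667)·(3.8333) + (1.3333)·(-0.1667) + (1.3333)·(0.8333) + (2.3333)·(-3.1667)) / 5 = -10.6667/5 = -2.1333
  s[B,B] = ((0.8333)·(0.8333) + (-2.1667)·(-2.1667) + (3.8333)·(3.8333) + (-0.1667)·(-0.1667) + (0.8333)·(0.8333) + (-3.1667)·(-3.1667)) / 5 = 30.8333/5 = 6.1667
  Sample standard deviations s_i = √(s[i,i]):
  s(A) = √(3.4667) = 1.8619
  s(B) = √(6.1667) = 2.4833

Step 3 — r_{ij} = s_{ij} / (s_i · s_j):
  r[A,A] = 1 (diagonal).
  r[A,B] = -2.1333 / (1.8619 · 2.4833) = -2.1333 / 4.6236 = -0.4614
  r[B,B] = 1 (diagonal).

R is symmetric with unit diagonal. Assembling:

R = [[1, -0.4614],
 [-0.4614, 1]]


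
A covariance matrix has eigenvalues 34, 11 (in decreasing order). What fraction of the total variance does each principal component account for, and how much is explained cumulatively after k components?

Step 1 — total variance = trace(Sigma) = Σ λ_i = 34 + 11 = 45.

Step 2 — fraction explained by component i = λ_i / Σ λ:
  PC1: 34/45 = 0.7556
  PC2: 11/45 = 0.2444

Step 3 — cumulative fraction after k components = (λ_1 + ... + λ_k) / Σ λ:
  k = 1: 34/45 = 0.7556
  k = 2: (34 + 11)/45 = 45/45 = 1

Summary (fraction, with percent):

explained: PC1 0.7556 (75.56%), PC2 0.2444 (24.44%);  cumulative: 0.7556, 1


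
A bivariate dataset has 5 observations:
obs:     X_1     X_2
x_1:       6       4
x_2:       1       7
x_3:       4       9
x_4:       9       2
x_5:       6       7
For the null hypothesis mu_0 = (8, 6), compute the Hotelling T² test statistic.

Step 1 — sample mean vector:
  mean(X_1) = (6 + 1 + 4 + 9 + 6) / 5 = 26/5 = 5.2
  mean(X_2) = (4 + 7 + 9 + 2 + 7) / 5 = 29/5 = 5.8
  x̄ = (5.2, 5.8),  deviation x̄ - mu_0 = (5.2, 5.8) - (8, 6) = (-2.8, -0.2).

Step 2 — sample covariance matrix, S[i,j] = (1/(n-1)) · Σ_k (x_{k,i} - mean_i) · (x_{k,j} - mean_j), divisor n-1 = 4:
  S[X_1,X_1] = ((0.8)·(0.8) + (-4.2)·(-4.2) + (-1.2)·(-1.2) + (3.8)·(3.8) + (0.8)·(0.8)) / 4 = 34.8/4 = 8.7
  S[X_1,X_2] = ((0.8)·(-1.8) + (-4.2)·(1.2) + (-1.2)·(3.2) + (3.8)·(-3.8) + (0.8)·(1.2)) / 4 = -23.8/4 = -5.95
  S[X_2,X_2] = ((-1.8)·(-1.8) + (1.2)·(1.2) + (3.2)·(3.2) + (-3.8)·(-3.8) + (1.2)·(1.2)) / 4 = 30.8/4 = 7.7
  S = [[8.7, -5.95],
 [-5.95, 7.7]].

Step 3 — invert S. det(S) = 8.7·7.7 - (-5.95)² = 31.5875.
  S^{-1} = (1/det) · [[d, -b], [-b, a]] = [[0.2438, 0.1884],
 [0.1884, 0.2754]].

Step 4 — quadratic form (x̄ - mu_0)^T · S^{-1} · (x̄ - mu_0):
  S^{-1} · (x̄ - mu_0) = (-0.7202, -0.5825),
  (x̄ - mu_0)^T · [...] = (-2.8)·(-0.7202) + (-0.2)·(-0.5825) = 2.1331.

Step 5 — scale by n: T² = 5 · 2.1331 = 10.6656.

T² ≈ 10.6656


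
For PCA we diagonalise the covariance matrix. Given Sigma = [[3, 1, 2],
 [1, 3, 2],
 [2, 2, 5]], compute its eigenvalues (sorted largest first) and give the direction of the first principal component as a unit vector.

Step 1 — characteristic polynomial p(λ) = det(λI - Sigma) = λ³ - tr·λ² + c_1·λ - det, where tr = trace, c_1 = sum of the principal 2×2 minors, det = det(Sigma):
  tr = 3 + 3 + 5 = 11,
  c_1 = (3·3 - (1)²) + (3·5 - (2)²) + (3·5 - (2)²) = 8 + 11 + 11 = 30,
  det = 3·(3·5 - (2)²) - (1)·((1)·5 - (2)·(2)) + (2)·((1)·(2) - 3·(2)) = 3·(11) - (1)·(1) + (2)·(-4) = 24.
  So p(λ) = λ³ - 11λ² + 30λ - 24.
Step 2 — look for an integer root (rational root theorem: any rational root is an integer divisor of 24). Testing λ = 2:
  p(2) = 8 - 44 + 60 - 24 = 0  ✓
  Dividing out (λ - 2): p(λ) = (λ - 2)(λ² - 9λ + 12).
Step 3 — remaining eigenvalues from the quadratic λ² - 9λ + 12 = 0:
  Δ = 9² - 4·12 = 81 - 48 = 33,  λ = (9 ± √33)/2 = (9 ± 5.7446)/2 ≈ 7.3723 or 1.6277.
  Sorted: λ_1 = 7.3723,  λ_2 = 2,  λ_3 = 1.6277  (check: sum = 11 = tr ✓).

Step 4 — unit eigenvector for λ_1 ≈ 7.3723: v spans the null space of (Sigma - λ_1 I), whose rows are
  r_1 = (-4.3723, 1, 2),  r_2 = (1, -4.3723, 2),  r_3 = (2, 2, -2.3723).
  v is orthogonal to every row, so take v ∝ r_1 × r_2 = ((1)·(2) - (2)·(-4.3723), (2)·(1) - (-4.3723)·(2), (-4.3723)·(-4.3723) - (1)·(1)) ≈ (10.7446, 10.7446, 18.1168).
  Let u = (10.7446, 10.7446, 18.1168).
  ||u|| = √((10.7446)² + (10.7446)² + (18.1168)²) = √(559.1113) ≈ 23.6455,  v_1 = u/||u|| ≈ (0.4544, 0.4544, 0.7662) (||v_1|| = 1).

λ_1 = 7.3723,  λ_2 = 2,  λ_3 = 1.6277;  v_1 ≈ (0.4544, 0.4544, 0.7662)


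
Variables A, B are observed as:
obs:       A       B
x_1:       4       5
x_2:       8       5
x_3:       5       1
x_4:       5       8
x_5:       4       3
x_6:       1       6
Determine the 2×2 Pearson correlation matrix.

Step 1 — column means:
  mean(A) = (4 + 8 + 5 + 5 + 4 + 1) / 6 = 27/6 = 4.5
  mean(B) = (5 + 5 + 1 + 8 + 3 + 6) / 6 = 28/6 = 4.6667

Step 2 — sample variances and covariances s[i,j] = (1/(n-1)) · Σ_k (x_{k,i} - mean_i) · (x_{k,j} - mean_j), with n-1 = 5:
  s[A,A] = ((-0.5)·(-0.5) + (3.5)·(3.5) + (0.5)·(0.5) + (0.5)·(0.5) + (-0.5)·(-0.5) + (-3.5)·(-3.5)) / 5 = 25.5/5 = 5.1
  s[A,B] = ((-0.5)·(0.3333) + (3.5)·(0.3333) + (0.5)·(-3.6667) + (0.5)·(3.3333) + (-0.5)·(-1.6667) + (-3.5)·(1.3333)) / 5 = -3/5 = -0.6
  s[B,B] = ((0.3333)·(0.3333) + (0.3333)·(0.3333) + (-3.6667)·(-3.6667) + (3.3333)·(3.3333) + (-1.6667)·(-1.6667) + (1.3333)·(1.3333)) / 5 = 29.3333/5 = 5.8667
  Sample standard deviations s_i = √(s[i,i]):
  s(A) = √(5.1) = 2.2583
  s(B) = √(5.8667) = 2.4221

Step 3 — r_{ij} = s_{ij} / (s_i · s_j):
  r[A,A] = 1 (diagonal).
  r[A,B] = -0.6 / (2.2583 · 2.4221) = -0.6 / 5.4699 = -0.1097
  r[B,B] = 1 (diagonal).

R is symmetric with unit diagonal. Assembling:

R = [[1, -0.1097],
 [-0.1097, 1]]


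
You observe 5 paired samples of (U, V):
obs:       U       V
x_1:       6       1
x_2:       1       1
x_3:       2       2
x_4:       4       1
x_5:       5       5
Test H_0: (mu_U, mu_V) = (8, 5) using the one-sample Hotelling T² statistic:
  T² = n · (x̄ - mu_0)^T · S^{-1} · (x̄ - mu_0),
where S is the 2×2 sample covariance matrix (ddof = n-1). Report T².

Step 1 — sample mean vector:
  mean(U) = (6 + 1 + 2 + 4 + 5) / 5 = 18/5 = 3.6
  mean(V) = (1 + 1 + 2 + 1 + 5) / 5 = 10/5 = 2
  x̄ = (3.6, 2),  deviation x̄ - mu_0 = (3.6, 2) - (8, 5) = (-4.4, -3).

Step 2 — sample covariance matrix, S[i,j] = (1/(n-1)) · Σ_k (x_{k,i} - mean_i) · (x_{k,j} - mean_j), divisor n-1 = 4:
  S[U,U] = ((2.4)·(2.4) + (-2.6)·(-2.6) + (-1.6)·(-1.6) + (0.4)·(0.4) + (1.4)·(1.4)) / 4 = 17.2/4 = 4.3
  S[U,V] = ((2.4)·(-1) + (-2.6)·(-1) + (-1.6)·(0) + (0.4)·(-1) + (1.4)·(3)) / 4 = 4/4 = 1
  S[V,V] = ((-1)·(-1) + (-1)·(-1) + (0)·(0) + (-1)·(-1) + (3)·(3)) / 4 = 12/4 = 3
  S = [[4.3, 1],
 [1, 3]].

Step 3 — invert S. det(S) = 4.3·3 - (1)² = 11.9.
  S^{-1} = (1/det) · [[d, -b], [-b, a]] = [[0.2521, -0.084],
 [-0.084, 0.3613]].

Step 4 — quadratic form (x̄ - mu_0)^T · S^{-1} · (x̄ - mu_0):
  S^{-1} · (x̄ - mu_0) = (-0.8571, -0.7143),
  (x̄ - mu_0)^T · [...] = (-4.4)·(-0.8571) + (-3)·(-0.7143) = 5.9143.

Step 5 — scale by n: T² = 5 · 5.9143 = 29.5714.

T² ≈ 29.5714


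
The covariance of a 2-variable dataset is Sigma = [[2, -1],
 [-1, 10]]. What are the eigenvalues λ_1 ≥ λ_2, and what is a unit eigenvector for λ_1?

Step 1 — characteristic polynomial of 2×2 Sigma:
  det(Sigma - λI) = λ² - trace · λ + det = 0.
  trace = 2 + 10 = 12, det = 2·10 - (-1)² = 19.
Step 2 — discriminant:
  Δ = trace² - 4·det = 144 - 76 = 68.
Step 3 — eigenvalues:
  λ = (trace ± √Δ)/2 = (12 ± 8.2462)/2,
  λ_1 = 10.1231,  λ_2 = 1.8769.

Step 4 — unit eigenvector for λ_1: solve (Sigma - λ_1 I)v = 0. First row:
  (2 - 10.1231)·v_x + (-1)·v_y = 0, i.e. (-8.1231)·v_x + (-1)·v_y = 0,
  so v ∝ (b, λ_1 - a) = (-1, 8.1231); multiply by -1 so the first entry is positive: u = (1, -8.1231).
  ||u|| = √((1)² + (-8.1231)²) = √(66.9848) ≈ 8.1844,
  v_1 = u/||u|| ≈ (0.1222, -0.9925) (||v_1|| = 1).

λ_1 = 10.1231,  λ_2 = 1.8769;  v_1 ≈ (0.1222, -0.9925)


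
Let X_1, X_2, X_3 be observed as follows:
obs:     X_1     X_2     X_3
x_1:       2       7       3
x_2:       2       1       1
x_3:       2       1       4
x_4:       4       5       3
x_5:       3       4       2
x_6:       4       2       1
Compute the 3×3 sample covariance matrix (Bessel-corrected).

Step 1 — column means:
  mean(X_1) = (2 + 2 + 2 + 4 + 3 + 4) / 6 = 17/6 = 2.8333
  mean(X_2) = (7 + 1 + 1 + 5 + 4 + 2) / 6 = 20/6 = 3.3333
  mean(X_3) = (3 + 1 + 4 + 3 + 2 + 1) / 6 = 14/6 = 2.3333

Step 2 — sample covariance S[i,j] = (1/(n-1)) · Σ_k (x_{k,i} - mean_i) · (x_{k,j} - mean_j), with n-1 = 5.
  S[X_1,X_1] = ((-0.8333)·(-0.8333) + (-0.8333)·(-0.8333) + (-0.8333)·(-0.8333) + (1.1667)·(1.1667) + (0.1667)·(0.1667) + (1.1667)·(1.1667)) / 5 = 4.8333/5 = 0.9667
  S[X_1,X_2] = ((-0.8333)·(3.6667) + (-0.8333)·(-2.3333) + (-0.8333)·(-2.3333) + (1.1667)·(1.6667) + (0.1667)·(0.6667) + (1.1667)·(-1.3333)) / 5 = 1.3333/5 = 0.2667
  S[X_1,X_3] = ((-0.8333)·(0.6667) + (-0.8333)·(-1.3333) + (-0.8333)·(1.6667) + (1.1667)·(0.6667) + (0.1667)·(-0.3333) + (1.1667)·(-1.3333)) / 5 = -1.6667/5 = -0.3333
  S[X_2,X_2] = ((3.6667)·(3.6667) + (-2.3333)·(-2.3333) + (-2.3333)·(-2.3333) + (1.6667)·(1.6667) + (0.6667)·(0.6667) + (-1.3333)·(-1.3333)) / 5 = 29.3333/5 = 5.8667
  S[X_2,X_3] = ((3.6667)·(0.6667) + (-2.3333)·(-1.3333) + (-2.3333)·(1.6667) + (1.6667)·(0.6667) + (0.6667)·(-0.3333) + (-1.3333)·(-1.3333)) / 5 = 4.3333/5 = 0.8667
  S[X_3,X_3] = ((0.6667)·(0.6667) + (-1.3333)·(-1.3333) + (1.6667)·(1.6667) + (0.6667)·(0.6667) + (-0.3333)·(-0.3333) + (-1.3333)·(-1.3333)) / 5 = 7.3333/5 = 1.4667

S is symmetric (S[j,i] = S[i,j]). Assembling:

S = [[0.9667, 0.2667, -0.3333],
 [0.2667, 5.8667, 0.8667],
 [-0.3333, 0.8667, 1.4667]]


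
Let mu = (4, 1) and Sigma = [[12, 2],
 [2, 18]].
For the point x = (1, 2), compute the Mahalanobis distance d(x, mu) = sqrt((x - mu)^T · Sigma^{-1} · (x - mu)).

Step 1 — centre the observation: (x - mu) = (-3, 1).

Step 2 — invert Sigma. det(Sigma) = 12·18 - (2)² = 212.
  Sigma^{-1} = (1/det) · [[d, -b], [-b, a]] = [[0.0849, -0.0094],
 [-0.0094, 0.0566]].

Step 3 — form the quadratic (x - mu)^T · Sigma^{-1} · (x - mu):
  Sigma^{-1} · (x - mu) = (-0.2642, 0.0849).
  (x - mu)^T · [Sigma^{-1} · (x - mu)] = (-3)·(-0.2642) + (1)·(0.0849) = 0.8774.

Step 4 — take square root: d = √(0.8774) ≈ 0.9367.

d(x, mu) = √(0.8774) ≈ 0.9367


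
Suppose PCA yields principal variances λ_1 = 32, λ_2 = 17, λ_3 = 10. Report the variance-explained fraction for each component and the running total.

Step 1 — total variance = trace(Sigma) = Σ λ_i = 32 + 17 + 10 = 59.

Step 2 — fraction explained by component i = λ_i / Σ λ:
  PC1: 32/59 = 0.5424
  PC2: 17/59 = 0.2881
  PC3: 10/59 = 0.1695

Step 3 — cumulative fraction after k components = (λ_1 + ... + λ_k) / Σ λ:
  k = 1: 32/59 = 0.5424
  k = 2: (32 + 17)/59 = 49/59 = 0.8305
  k = 3: (32 + 17 + 10)/59 = 59/59 = 1

Summary (fraction, with percent):

explained: PC1 0.5424 (54.24%), PC2 0.2881 (28.81%), PC3 0.1695 (16.95%);  cumulative: 0.5424, 0.8305, 1


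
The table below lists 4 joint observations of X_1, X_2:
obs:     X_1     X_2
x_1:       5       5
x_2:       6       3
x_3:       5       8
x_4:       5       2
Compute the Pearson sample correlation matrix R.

Step 1 — column means:
  mean(X_1) = (5 + 6 + 5 + 5) / 4 = 21/4 = 5.25
  mean(X_2) = (5 + 3 + 8 + 2) / 4 = 18/4 = 4.5

Step 2 — sample variances and covariances s[i,j] = (1/(n-1)) · Σ_k (x_{k,i} - mean_i) · (x_{k,j} - mean_j), with n-1 = 3:
  s[X_1,X_1] = ((-0.25)·(-0.25) + (0.75)·(0.75) + (-0.25)·(-0.25) + (-0.25)·(-0.25)) / 3 = 0.75/3 = 0.25
  s[X_1,X_2] = ((-0.25)·(0.5) + (0.75)·(-1.5) + (-0.25)·(3.5) + (-0.25)·(-2.5)) / 3 = -1.5/3 = -0.5
  s[X_2,X_2] = ((0.5)·(0.5) + (-1.5)·(-1.5) + (3.5)·(3.5) + (-2.5)·(-2.5)) / 3 = 21/3 = 7
  Sample standard deviations s_i = √(s[i,i]):
  s(X_1) = √(0.25) = 0.5
  s(X_2) = √(7) = 2.6458

Step 3 — r_{ij} = s_{ij} / (s_i · s_j):
  r[X_1,X_1] = 1 (diagonal).
  r[X_1,X_2] = -0.5 / (0.5 · 2.6458) = -0.5 / 1.3229 = -0.378
  r[X_2,X_2] = 1 (diagonal).

R is symmetric with unit diagonal. Assembling:

R = [[1, -0.378],
 [-0.378, 1]]


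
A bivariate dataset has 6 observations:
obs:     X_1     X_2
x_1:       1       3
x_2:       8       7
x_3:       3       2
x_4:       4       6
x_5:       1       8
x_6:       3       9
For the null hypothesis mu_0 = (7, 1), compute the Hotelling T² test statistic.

Step 1 — sample mean vector:
  mean(X_1) = (1 + 8 + 3 + 4 + 1 + 3) / 6 = 20/6 = 3.3333
  mean(X_2) = (3 + 7 + 2 + 6 + 8 + 9) / 6 = 35/6 = 5.8333
  x̄ = (3.3333, 5.8333),  deviation x̄ - mu_0 = (3.3333, 5.8333) - (7, 1) = (-3.6667, 4.8333).

Step 2 — sample covariance matrix, S[i,j] = (1/(n-1)) · Σ_k (x_{k,i} - mean_i) · (x_{k,j} - mean_j), divisor n-1 = 5:
  S[X_1,X_1] = ((-2.3333)·(-2.3333) + (4.6667)·(4.6667) + (-0.3333)·(-0.3333) + (0.6667)·(0.6667) + (-2.3333)·(-2.3333) + (-0.3333)·(-0.3333)) / 5 = 33.3333/5 = 6.6667
  S[X_1,X_2] = ((-2.3333)·(-2.8333) + (4.6667)·(1.1667) + (-0.3333)·(-3.8333) + (0.6667)·(0.1667) + (-2.3333)·(2.1667) + (-0.3333)·(3.1667)) / 5 = 7.3333/5 = 1.4667
  S[X_2,X_2] = ((-2.8333)·(-2.8333) + (1.1667)·(1.1667) + (-3.8333)·(-3.8333) + (0.1667)·(0.1667) + (2.1667)·(2.1667) + (3.1667)·(3.1667)) / 5 = 38.8333/5 = 7.7667
  S = [[6.6667, 1.4667],
 [1.4667, 7.7667]].

Step 3 — invert S. det(S) = 6.6667·7.7667 - (1.4667)² = 49.6267.
  S^{-1} = (1/det) · [[d, -b], [-b, a]] = [[0.1565, -0.0296],
 [-0.0296, 0.1343]].

Step 4 — quadratic form (x̄ - mu_0)^T · S^{-1} · (x̄ - mu_0):
  S^{-1} · (x̄ - mu_0) = (-0.7167, 0.7577),
  (x̄ - mu_0)^T · [...] = (-3.6667)·(-0.7167) + (4.8333)·(0.7577) = 6.2899.

Step 5 — scale by n: T² = 6 · 6.2899 = 37.7391.

T² ≈ 37.7391


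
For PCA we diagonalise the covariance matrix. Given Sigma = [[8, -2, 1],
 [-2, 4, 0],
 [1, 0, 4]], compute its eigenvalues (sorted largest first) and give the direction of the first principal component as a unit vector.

Step 1 — characteristic polynomial p(λ) = det(λI - Sigma) = λ³ - tr·λ² + c_1·λ - det, where tr = trace, c_1 = sum of the principal 2×2 minors, det = det(Sigma):
  tr = 8 + 4 + 4 = 16,
  c_1 = (8·4 - (-2)²) + (8·4 - (1)²) + (4·4 - (0)²) = 28 + 31 + 16 = 75,
  det = 8·(4·4 - (0)²) - (-2)·((-2)·4 - (0)·(1)) + (1)·((-2)·(0) - 4·(1)) = 8·(16) - (-2)·(-8) + (1)·(-4) = 108.
  So p(λ) = λ³ - 16λ² + 75λ - 108.
Step 2 — look for an integer root (rational root theorem: any rational root is an integer divisor of 108). Testing λ = 3:
  p(3) = 27 - 144 + 225 - 108 = 0  ✓
  Dividing out (λ - 3): p(λ) = (λ - 3)(λ² - 13λ + 36).
Step 3 — remaining eigenvalues from the quadratic λ² - 13λ + 36 = 0:
  Δ = 13² - 4·36 = 169 - 144 = 25,  λ = (13 ± √25)/2 = (13 ± 5)/2 = 9 or 4.
  Sorted: λ_1 = 9,  λ_2 = 4,  λ_3 = 3  (check: sum = 16 = tr ✓).

Step 4 — unit eigenvector for λ_1 = 9: v spans the null space of (Sigma - λ_1 I), whose rows are
  r_1 = (-1, -2, 1),  r_2 = (-2, -5, 0),  r_3 = (1, 0, -5).
  v is orthogonal to every row, so take v ∝ r_1 × r_2 = ((-2)·(0) - (1)·(-5), (1)·(-2) - (-1)·(0), (-1)·(-5) - (-2)·(-2)) = (5, -2, 1).
  Let u = (5, -2, 1).
  ||u|| = √((5)² + (-2)² + (1)²) = √(30) ≈ 5.4772,  v_1 = u/||u|| ≈ (0.9129, -0.3651, 0.1826) (||v_1|| = 1).

λ_1 = 9,  λ_2 = 4,  λ_3 = 3;  v_1 ≈ (0.9129, -0.3651, 0.1826)


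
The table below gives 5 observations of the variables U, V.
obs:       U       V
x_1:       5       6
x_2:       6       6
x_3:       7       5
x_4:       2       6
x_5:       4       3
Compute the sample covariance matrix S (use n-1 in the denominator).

Step 1 — column means:
  mean(U) = (5 + 6 + 7 + 2 + 4) / 5 = 24/5 = 4.8
  mean(V) = (6 + 6 + 5 + 6 + 3) / 5 = 26/5 = 5.2

Step 2 — sample covariance S[i,j] = (1/(n-1)) · Σ_k (x_{k,i} - mean_i) · (x_{k,j} - mean_j), with n-1 = 4.
  S[U,U] = ((0.2)·(0.2) + (1.2)·(1.2) + (2.2)·(2.2) + (-2.8)·(-2.8) + (-0.8)·(-0.8)) / 4 = 14.8/4 = 3.7
  S[U,V] = ((0.2)·(0.8) + (1.2)·(0.8) + (2.2)·(-0.2) + (-2.8)·(0.8) + (-0.8)·(-2.2)) / 4 = 0.2/4 = 0.05
  S[V,V] = ((0.8)·(0.8) + (0.8)·(0.8) + (-0.2)·(-0.2) + (0.8)·(0.8) + (-2.2)·(-2.2)) / 4 = 6.8/4 = 1.7

S is symmetric (S[j,i] = S[i,j]). Assembling:

S = [[3.7, 0.05],
 [0.05, 1.7]]


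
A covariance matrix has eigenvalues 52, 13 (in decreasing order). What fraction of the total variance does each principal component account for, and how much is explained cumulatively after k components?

Step 1 — total variance = trace(Sigma) = Σ λ_i = 52 + 13 = 65.

Step 2 — fraction explained by component i = λ_i / Σ λ:
  PC1: 52/65 = 0.8
  PC2: 13/65 = 0.2

Step 3 — cumulative fraction after k components = (λ_1 + ... + λ_k) / Σ λ:
  k = 1: 52/65 = 0.8
  k = 2: (52 + 13)/65 = 65/65 = 1

Summary (fraction, with percent):

explained: PC1 0.8 (80%), PC2 0.2 (20%);  cumulative: 0.8, 1


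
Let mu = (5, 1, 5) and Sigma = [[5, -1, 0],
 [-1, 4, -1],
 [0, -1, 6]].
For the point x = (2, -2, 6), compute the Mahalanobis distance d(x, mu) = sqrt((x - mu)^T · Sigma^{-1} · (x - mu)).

Step 1 — centre the observation: (x - mu) = (-3, -3, 1).

Step 2 — invert Sigma (cofactor / det for 3×3, or solve directly):
  Sigma^{-1} = [[0.211, 0.055, 0.0092],
 [0.055, 0.2752, 0.0459],
 [0.0092, 0.0459, 0.1743]].

Step 3 — form the quadratic (x - mu)^T · Sigma^{-1} · (x - mu):
  Sigma^{-1} · (x - mu) = (-0.789, -0.945, 0.0092).
  (x - mu)^T · [Sigma^{-1} · (x - mu)] = (-3)·(-0.789) + (-3)·(-0.945) + (1)·(0.0092) = 5.211.

Step 4 — take square root: d = √(5.211) ≈ 2.2828.

d(x, mu) = √(5.211) ≈ 2.2828


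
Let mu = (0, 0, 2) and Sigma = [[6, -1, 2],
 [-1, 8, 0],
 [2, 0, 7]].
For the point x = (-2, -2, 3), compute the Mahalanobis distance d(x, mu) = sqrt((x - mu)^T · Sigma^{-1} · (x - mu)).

Step 1 — centre the observation: (x - mu) = (-2, -2, 1).

Step 2 — invert Sigma (cofactor / det for 3×3, or solve directly):
  Sigma^{-1} = [[0.1886, 0.0236, -0.0539],
 [0.0236, 0.1279, -0.0067],
 [-0.0539, -0.0067, 0.1582]].

Step 3 — form the quadratic (x - mu)^T · Sigma^{-1} · (x - mu):
  Sigma^{-1} · (x - mu) = (-0.4781, -0.3098, 0.2795).
  (x - mu)^T · [Sigma^{-1} · (x - mu)] = (-2)·(-0.4781) + (-2)·(-0.3098) + (1)·(0.2795) = 1.8552.

Step 4 — take square root: d = √(1.8552) ≈ 1.3621.

d(x, mu) = √(1.8552) ≈ 1.3621


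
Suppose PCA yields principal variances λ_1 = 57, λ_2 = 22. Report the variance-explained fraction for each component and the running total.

Step 1 — total variance = trace(Sigma) = Σ λ_i = 57 + 22 = 79.

Step 2 — fraction explained by component i = λ_i / Σ λ:
  PC1: 57/79 = 0.7215
  PC2: 22/79 = 0.2785

Step 3 — cumulative fraction after k components = (λ_1 + ... + λ_k) / Σ λ:
  k = 1: 57/79 = 0.7215
  k = 2: (57 + 22)/79 = 79/79 = 1

Summary (fraction, with percent):

explained: PC1 0.7215 (72.15%), PC2 0.2785 (27.85%);  cumulative: 0.7215, 1


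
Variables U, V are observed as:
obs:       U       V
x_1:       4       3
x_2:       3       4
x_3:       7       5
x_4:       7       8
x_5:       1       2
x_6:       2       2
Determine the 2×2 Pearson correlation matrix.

Step 1 — column means:
  mean(U) = (4 + 3 + 7 + 7 + 1 + 2) / 6 = 24/6 = 4
  mean(V) = (3 + 4 + 5 + 8 + 2 + 2) / 6 = 24/6 = 4

Step 2 — sample variances and covariances s[i,j] = (1/(n-1)) · Σ_k (x_{k,i} - mean_i) · (x_{k,j} - mean_j), with n-1 = 5:
  s[U,U] = ((0)·(0) + (-1)·(-1) + (3)·(3) + (3)·(3) + (-3)·(-3) + (-2)·(-2)) / 5 = 32/5 = 6.4
  s[U,V] = ((0)·(-1) + (-1)·(0) + (3)·(1) + (3)·(4) + (-3)·(-2) + (-2)·(-2)) / 5 = 25/5 = 5
  s[V,V] = ((-1)·(-1) + (0)·(0) + (1)·(1) + (4)·(4) + (-2)·(-2) + (-2)·(-2)) / 5 = 26/5 = 5.2
  Sample standard deviations s_i = √(s[i,i]):
  s(U) = √(6.4) = 2.5298
  s(V) = √(5.2) = 2.2804

Step 3 — r_{ij} = s_{ij} / (s_i · s_j):
  r[U,U] = 1 (diagonal).
  r[U,V] = 5 / (2.5298 · 2.2804) = 5 / 5.7689 = 0.8667
  r[V,V] = 1 (diagonal).

R is symmetric with unit diagonal. Assembling:

R = [[1, 0.8667],
 [0.8667, 1]]


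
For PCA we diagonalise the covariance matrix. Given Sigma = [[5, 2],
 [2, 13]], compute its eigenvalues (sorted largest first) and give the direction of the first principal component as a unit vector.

Step 1 — characteristic polynomial of 2×2 Sigma:
  det(Sigma - λI) = λ² - trace · λ + det = 0.
  trace = 5 + 13 = 18, det = 5·13 - (2)² = 61.
Step 2 — discriminant:
  Δ = trace² - 4·det = 324 - 244 = 80.
Step 3 — eigenvalues:
  λ = (trace ± √Δ)/2 = (18 ± 8.9443)/2,
  λ_1 = 13.4721,  λ_2 = 4.5279.

Step 4 — unit eigenvector for λ_1: solve (Sigma - λ_1 I)v = 0. First row:
  (5 - 13.4721)·v_x + (2)·v_y = 0, i.e. (-8.4721)·v_x + (2)·v_y = 0,
  so v ∝ (b, λ_1 - a) = (2, 8.4721) = u.
  ||u|| = √((2)² + (8.4721)²) = √(75.7771) ≈ 8.705,
  v_1 = u/||u|| ≈ (0.2298, 0.9732) (||v_1|| = 1).

λ_1 = 13.4721,  λ_2 = 4.5279;  v_1 ≈ (0.2298, 0.9732)


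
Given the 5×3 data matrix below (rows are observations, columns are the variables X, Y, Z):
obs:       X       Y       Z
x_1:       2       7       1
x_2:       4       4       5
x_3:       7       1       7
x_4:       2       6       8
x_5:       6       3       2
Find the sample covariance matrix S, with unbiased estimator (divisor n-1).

Step 1 — column means:
  mean(X) = (2 + 4 + 7 + 2 + 6) / 5 = 21/5 = 4.2
  mean(Y) = (7 + 4 + 1 + 6 + 3) / 5 = 21/5 = 4.2
  mean(Z) = (1 + 5 + 7 + 8 + 2) / 5 = 23/5 = 4.6

Step 2 — sample covariance S[i,j] = (1/(n-1)) · Σ_k (x_{k,i} - mean_i) · (x_{k,j} - mean_j), with n-1 = 4.
  S[X,X] = ((-2.2)·(-2.2) + (-0.2)·(-0.2) + (2.8)·(2.8) + (-2.2)·(-2.2) + (1.8)·(1.8)) / 4 = 20.8/4 = 5.2
  S[X,Y] = ((-2.2)·(2.8) + (-0.2)·(-0.2) + (2.8)·(-3.2) + (-2.2)·(1.8) + (1.8)·(-1.2)) / 4 = -21.2/4 = -5.3
  S[X,Z] = ((-2.2)·(-3.6) + (-0.2)·(0.4) + (2.8)·(2.4) + (-2.2)·(3.4) + (1.8)·(-2.6)) / 4 = 2.4/4 = 0.6
  S[Y,Y] = ((2.8)·(2.8) + (-0.2)·(-0.2) + (-3.2)·(-3.2) + (1.8)·(1.8) + (-1.2)·(-1.2)) / 4 = 22.8/4 = 5.7
  S[Y,Z] = ((2.8)·(-3.6) + (-0.2)·(0.4) + (-3.2)·(2.4) + (1.8)·(3.4) + (-1.2)·(-2.6)) / 4 = -8.6/4 = -2.15
  S[Z,Z] = ((-3.6)·(-3.6) + (0.4)·(0.4) + (2.4)·(2.4) + (3.4)·(3.4) + (-2.6)·(-2.6)) / 4 = 37.2/4 = 9.3

S is symmetric (S[j,i] = S[i,j]). Assembling:

S = [[5.2, -5.3, 0.6],
 [-5.3, 5.7, -2.15],
 [0.6, -2.15, 9.3]]


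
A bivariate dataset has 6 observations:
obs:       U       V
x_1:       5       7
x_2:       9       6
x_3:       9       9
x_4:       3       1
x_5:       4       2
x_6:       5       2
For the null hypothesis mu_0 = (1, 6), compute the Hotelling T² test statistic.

Step 1 — sample mean vector:
  mean(U) = (5 + 9 + 9 + 3 + 4 + 5) / 6 = 35/6 = 5.8333
  mean(V) = (7 + 6 + 9 + 1 + 2 + 2) / 6 = 27/6 = 4.5
  x̄ = (5.8333, 4.5),  deviation x̄ - mu_0 = (5.8333, 4.5) - (1, 6) = (4.8333, -1.5).

Step 2 — sample covariance matrix, S[i,j] = (1/(n-1)) · Σ_k (x_{k,i} - mean_i) · (x_{k,j} - mean_j), divisor n-1 = 5:
  S[U,U] = ((-0.8333)·(-0.8333) + (3.1667)·(3.1667) + (3.1667)·(3.1667) + (-2.8333)·(-2.8333) + (-1.8333)·(-1.8333) + (-0.8333)·(-0.8333)) / 5 = 32.8333/5 = 6.5667
  S[U,V] = ((-0.8333)·(2.5) + (3.1667)·(1.5) + (3.1667)·(4.5) + (-2.8333)·(-3.5) + (-1.8333)·(-2.5) + (-0.8333)·(-2.5)) / 5 = 33.5/5 = 6.7
  S[V,V] = ((2.5)·(2.5) + (1.5)·(1.5) + (4.5)·(4.5) + (-3.5)·(-3.5) + (-2.5)·(-2.5) + (-2.5)·(-2.5)) / 5 = 53.5/5 = 10.7
  S = [[6.5667, 6.7],
 [6.7, 10.7]].

Step 3 — invert S. det(S) = 6.5667·10.7 - (6.7)² = 25.3733.
  S^{-1} = (1/det) · [[d, -b], [-b, a]] = [[0.4217, -0.2641],
 [-0.2641, 0.2588]].

Step 4 — quadratic form (x̄ - mu_0)^T · S^{-1} · (x̄ - mu_0):
  S^{-1} · (x̄ - mu_0) = (2.4343, -1.6645),
  (x̄ - mu_0)^T · [...] = (4.8333)·(2.4343) + (-1.5)·(-1.6645) = 14.2626.

Step 5 — scale by n: T² = 6 · 14.2626 = 85.5754.

T² ≈ 85.5754


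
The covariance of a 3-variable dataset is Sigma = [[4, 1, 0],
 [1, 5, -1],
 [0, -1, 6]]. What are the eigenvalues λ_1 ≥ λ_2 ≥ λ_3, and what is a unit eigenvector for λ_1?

Step 1 — characteristic polynomial p(λ) = det(λI - Sigma) = λ³ - tr·λ² + c_1·λ - det, where tr = trace, c_1 = sum of the principal 2×2 minors, det = det(Sigma):
  tr = 4 + 5 + 6 = 15,
  c_1 = (4·5 - (1)²) + (4·6 - (0)²) + (5·6 - (-1)²) = 19 + 24 + 29 = 72,
  det = 4·(5·6 - (-1)²) - (1)·((1)·6 - (-1)·(0)) + (0)·((1)·(-1) - 5·(0)) = 4·(29) - (1)·(6) + (0)·(-1) = 110.
  So p(λ) = λ³ - 15λ² + 72λ - 110.
Step 2 — look for an integer root (rational root theorem: any rational root is an integer divisor of 110). Testing λ = 5:
  p(5) = 125 - 375 + 360 - 110 = 0  ✓
  Dividing out (λ - 5): p(λ) = (λ - 5)(λ² - 10λ + 22).
Step 3 — remaining eigenvalues from the quadratic λ² - 10λ + 22 = 0:
  Δ = 10² - 4·22 = 100 - 88 = 12,  λ = (10 ± √12)/2 = (10 ± 3.4641)/2 ≈ 6.7321 or 3.2679.
  Sorted: λ_1 = 6.7321,  λ_2 = 5,  λ_3 = 3.2679  (check: sum = 15 = tr ✓).

Step 4 — unit eigenvector for λ_1 ≈ 6.7321: v spans the null space of (Sigma - λ_1 I), whose rows are
  r_1 = (-2.7321, 1, 0),  r_2 = (1, -1.7321, -1),  r_3 = (0, -1, -0.7321).
  v is orthogonal to every row, so take v ∝ r_1 × r_2 = ((1)·(-1) - (0)·(-1.7321), (0)·(1) - (-2.7321)·(-1), (-2.7321)·(-1.7321) - (1)·(1)) ≈ (-1, -2.7321, 3.7321).
  Rescale (multiply by -1 so the first nonzero entry is positive): u = (1, 2.7321, -3.7321).
  ||u|| = √((1)² + (2.7321)² + (-3.7321)²) = √(22.3923) ≈ 4.7321,  v_1 = u/||u|| ≈ (0.2113, 0.5774, -0.7887) (||v_1|| = 1).

λ_1 = 6.7321,  λ_2 = 5,  λ_3 = 3.2679;  v_1 ≈ (0.2113, 0.5774, -0.7887)


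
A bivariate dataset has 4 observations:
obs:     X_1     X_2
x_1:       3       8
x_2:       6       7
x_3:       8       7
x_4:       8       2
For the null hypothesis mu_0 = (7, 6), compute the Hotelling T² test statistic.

Step 1 — sample mean vector:
  mean(X_1) = (3 + 6 + 8 + 8) / 4 = 25/4 = 6.25
  mean(X_2) = (8 + 7 + 7 + 2) / 4 = 24/4 = 6
  x̄ = (6.25, 6),  deviation x̄ - mu_0 = (6.25, 6) - (7, 6) = (-0.75, 0).

Step 2 — sample covariance matrix, S[i,j] = (1/(n-1)) · Σ_k (x_{k,i} - mean_i) · (x_{k,j} - mean_j), divisor n-1 = 3:
  S[X_1,X_1] = ((-3.25)·(-3.25) + (-0.25)·(-0.25) + (1.75)·(1.75) + (1.75)·(1.75)) / 3 = 16.75/3 = 5.5833
  S[X_1,X_2] = ((-3.25)·(2) + (-0.25)·(1) + (1.75)·(1) + (1.75)·(-4)) / 3 = -12/3 = -4
  S[X_2,X_2] = ((2)·(2) + (1)·(1) + (1)·(1) + (-4)·(-4)) / 3 = 22/3 = 7.3333
  S = [[5.5833, -4],
 [-4, 7.3333]].

Step 3 — invert S. det(S) = 5.5833·7.3333 - (-4)² = 24.9444.
  S^{-1} = (1/det) · [[d, -b], [-b, a]] = [[0.294, 0.1604],
 [0.1604, 0.2238]].

Step 4 — quadratic form (x̄ - mu_0)^T · S^{-1} · (x̄ - mu_0):
  S^{-1} · (x̄ - mu_0) = (-0.2205, -0.1203),
  (x̄ - mu_0)^T · [...] = (-0.75)·(-0.2205) + (0)·(-0.1203) = 0.1654.

Step 5 — scale by n: T² = 4 · 0.1654 = 0.6615.

T² ≈ 0.6615


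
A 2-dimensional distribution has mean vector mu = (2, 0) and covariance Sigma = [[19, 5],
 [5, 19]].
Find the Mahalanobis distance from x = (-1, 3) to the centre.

Step 1 — centre the observation: (x - mu) = (-3, 3).

Step 2 — invert Sigma. det(Sigma) = 19·19 - (5)² = 336.
  Sigma^{-1} = (1/det) · [[d, -b], [-b, a]] = [[0.0565, -0.0149],
 [-0.0149, 0.0565]].

Step 3 — form the quadratic (x - mu)^T · Sigma^{-1} · (x - mu):
  Sigma^{-1} · (x - mu) = (-0.2143, 0.2143).
  (x - mu)^T · [Sigma^{-1} · (x - mu)] = (-3)·(-0.2143) + (3)·(0.2143) = 1.2857.

Step 4 — take square root: d = √(1.2857) ≈ 1.1339.

d(x, mu) = √(1.2857) ≈ 1.1339


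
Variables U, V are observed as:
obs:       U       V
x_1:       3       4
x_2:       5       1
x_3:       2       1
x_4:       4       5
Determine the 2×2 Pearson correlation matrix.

Step 1 — column means:
  mean(U) = (3 + 5 + 2 + 4) / 4 = 14/4 = 3.5
  mean(V) = (4 + 1 + 1 + 5) / 4 = 11/4 = 2.75

Step 2 — sample variances and covariances s[i,j] = (1/(n-1)) · Σ_k (x_{k,i} - mean_i) · (x_{k,j} - mean_j), with n-1 = 3:
  s[U,U] = ((-0.5)·(-0.5) + (1.5)·(1.5) + (-1.5)·(-1.5) + (0.5)·(0.5)) / 3 = 5/3 = 1.6667
  s[U,V] = ((-0.5)·(1.25) + (1.5)·(-1.75) + (-1.5)·(-1.75) + (0.5)·(2.25)) / 3 = 0.5/3 = 0.1667
  s[V,V] = ((1.25)·(1.25) + (-1.75)·(-1.75) + (-1.75)·(-1.75) + (2.25)·(2.25)) / 3 = 12.75/3 = 4.25
  Sample standard deviations s_i = √(s[i,i]):
  s(U) = √(1.6667) = 1.291
  s(V) = √(4.25) = 2.0616

Step 3 — r_{ij} = s_{ij} / (s_i · s_j):
  r[U,U] = 1 (diagonal).
  r[U,V] = 0.1667 / (1.291 · 2.0616) = 0.1667 / 2.6615 = 0.0626
  r[V,V] = 1 (diagonal).

R is symmetric with unit diagonal. Assembling:

R = [[1, 0.0626],
 [0.0626, 1]]


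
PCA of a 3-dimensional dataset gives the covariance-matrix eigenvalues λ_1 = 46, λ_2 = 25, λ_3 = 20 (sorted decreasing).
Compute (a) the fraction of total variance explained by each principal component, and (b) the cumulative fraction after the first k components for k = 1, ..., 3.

Step 1 — total variance = trace(Sigma) = Σ λ_i = 46 + 25 + 20 = 91.

Step 2 — fraction explained by component i = λ_i / Σ λ:
  PC1: 46/91 = 0.5055
  PC2: 25/91 = 0.2747
  PC3: 20/91 = 0.2198

Step 3 — cumulative fraction after k components = (λ_1 + ... + λ_k) / Σ λ:
  k = 1: 46/91 = 0.5055
  k = 2: (46 + 25)/91 = 71/91 = 0.7802
  k = 3: (46 + 25 + 20)/91 = 91/91 = 1

Summary (fraction, with percent):

explained: PC1 0.5055 (50.55%), PC2 0.2747 (27.47%), PC3 0.2198 (21.98%);  cumulative: 0.5055, 0.7802, 1


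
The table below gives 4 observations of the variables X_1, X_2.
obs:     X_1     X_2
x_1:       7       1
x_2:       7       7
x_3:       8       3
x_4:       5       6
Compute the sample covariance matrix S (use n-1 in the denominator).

Step 1 — column means:
  mean(X_1) = (7 + 7 + 8 + 5) / 4 = 27/4 = 6.75
  mean(X_2) = (1 + 7 + 3 + 6) / 4 = 17/4 = 4.25

Step 2 — sample covariance S[i,j] = (1/(n-1)) · Σ_k (x_{k,i} - mean_i) · (x_{k,j} - mean_j), with n-1 = 3.
  S[X_1,X_1] = ((0.25)·(0.25) + (0.25)·(0.25) + (1.25)·(1.25) + (-1.75)·(-1.75)) / 3 = 4.75/3 = 1.5833
  S[X_1,X_2] = ((0.25)·(-3.25) + (0.25)·(2.75) + (1.25)·(-1.25) + (-1.75)·(1.75)) / 3 = -4.75/3 = -1.5833
  S[X_2,X_2] = ((-3.25)·(-3.25) + (2.75)·(2.75) + (-1.25)·(-1.25) + (1.75)·(1.75)) / 3 = 22.75/3 = 7.5833

S is symmetric (S[j,i] = S[i,j]). Assembling:

S = [[1.5833, -1.5833],
 [-1.5833, 7.5833]]


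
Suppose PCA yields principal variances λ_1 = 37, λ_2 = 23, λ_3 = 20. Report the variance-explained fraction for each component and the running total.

Step 1 — total variance = trace(Sigma) = Σ λ_i = 37 + 23 + 20 = 80.

Step 2 — fraction explained by component i = λ_i / Σ λ:
  PC1: 37/80 = 0.4625
  PC2: 23/80 = 0.2875
  PC3: 20/80 = 0.25

Step 3 — cumulative fraction after k components = (λ_1 + ... + λ_k) / Σ λ:
  k = 1: 37/80 = 0.4625
  k = 2: (37 + 23)/80 = 60/80 = 0.75
  k = 3: (37 + 23 + 20)/80 = 80/80 = 1

Summary (fraction, with percent):

explained: PC1 0.4625 (46.25%), PC2 0.2875 (28.75%), PC3 0.25 (25%);  cumulative: 0.4625, 0.75, 1


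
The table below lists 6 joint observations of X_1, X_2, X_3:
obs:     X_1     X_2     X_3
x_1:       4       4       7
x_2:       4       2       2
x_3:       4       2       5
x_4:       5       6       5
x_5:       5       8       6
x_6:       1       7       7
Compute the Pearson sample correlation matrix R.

Step 1 — column means:
  mean(X_1) = (4 + 4 + 4 + 5 + 5 + 1) / 6 = 23/6 = 3.8333
  mean(X_2) = (4 + 2 + 2 + 6 + 8 + 7) / 6 = 29/6 = 4.8333
  mean(X_3) = (7 + 2 + 5 + 5 + 6 + 7) / 6 = 32/6 = 5.3333

Step 2 — sample variances and covariances s[i,j] = (1/(n-1)) · Σ_k (x_{k,i} - mean_i) · (x_{k,j} - mean_j), with n-1 = 5:
  s[X_1,X_1] = ((0.1667)·(0.1667) + (0.1667)·(0.1667) + (0.1667)·(0.1667) + (1.1667)·(1.1667) + (1.1667)·(1.1667) + (-2.8333)·(-2.8333)) / 5 = 10.8333/5 = 2.1667
  s[X_1,X_2] = ((0.1667)·(-0.8333) + (0.1667)·(-2.8333) + (0.1667)·(-2.8333) + (1.1667)·(1.1667) + (1.1667)·(3.1667) + (-2.8333)·(2.1667)) / 5 = -2.1667/5 = -0.4333
  s[X_1,X_3] = ((0.1667)·(1.6667) + (0.1667)·(-3.3333) + (0.1667)·(-0.3333) + (1.1667)·(-0.3333) + (1.1667)·(0.6667) + (-2.8333)·(1.6667)) / 5 = -4.6667/5 = -0.9333
  s[X_2,X_2] = ((-0.8333)·(-0.8333) + (-2.8333)·(-2.8333) + (-2.8333)·(-2.8333) + (1.1667)·(1.1667) + (3.1667)·(3.1667) + (2.1667)·(2.1667)) / 5 = 32.8333/5 = 6.5667
  s[X_2,X_3] = ((-0.8333)·(1.6667) + (-2.8333)·(-3.3333) + (-2.8333)·(-0.3333) + (1.1667)·(-0.3333) + (3.1667)·(0.6667) + (2.1667)·(1.6667)) / 5 = 14.3333/5 = 2.8667
  s[X_3,X_3] = ((1.6667)·(1.6667) + (-3.3333)·(-3.3333) + (-0.3333)·(-0.3333) + (-0.3333)·(-0.3333) + (0.6667)·(0.6667) + (1.6667)·(1.6667)) / 5 = 17.3333/5 = 3.4667
  Sample standard deviations s_i = √(s[i,i]):
  s(X_1) = √(2.1667) = 1.472
  s(X_2) = √(6.5667) = 2.5626
  s(X_3) = √(3.4667) = 1.8619

Step 3 — r_{ij} = s_{ij} / (s_i · s_j):
  r[X_1,X_1] = 1 (diagonal).
  r[X_1,X_2] = -0.4333 / (1.472 · 2.5626) = -0.4333 / 3.772 = -0.1149
  r[X_1,X_3] = -0.9333 / (1.472 · 1.8619) = -0.9333 / 2.7406 = -0.3406
  r[X_2,X_2] = 1 (diagonal).
  r[X_2,X_3] = 2.8667 / (2.5626 · 1.8619) = 2.8667 / 4.7712 = 0.6008
  r[X_3,X_3] = 1 (diagonal).

R is symmetric with unit diagonal. Assembling:

R = [[1, -0.1149, -0.3406],
 [-0.1149, 1, 0.6008],
 [-0.3406, 0.6008, 1]]


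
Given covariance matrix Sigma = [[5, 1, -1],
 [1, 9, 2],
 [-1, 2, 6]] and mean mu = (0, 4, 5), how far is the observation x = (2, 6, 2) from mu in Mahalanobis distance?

Step 1 — centre the observation: (x - mu) = (2, 2, -3).

Step 2 — invert Sigma (cofactor / det for 3×3, or solve directly):
  Sigma^{-1} = [[0.2165, -0.0346, 0.0476],
 [-0.0346, 0.1255, -0.0476],
 [0.0476, -0.0476, 0.1905]].

Step 3 — form the quadratic (x - mu)^T · Sigma^{-1} · (x - mu):
  Sigma^{-1} · (x - mu) = (0.2208, 0.3247, -0.5714).
  (x - mu)^T · [Sigma^{-1} · (x - mu)] = (2)·(0.2208) + (2)·(0.3247) + (-3)·(-0.5714) = 2.8052.

Step 4 — take square root: d = √(2.8052) ≈ 1.6749.

d(x, mu) = √(2.8052) ≈ 1.6749
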